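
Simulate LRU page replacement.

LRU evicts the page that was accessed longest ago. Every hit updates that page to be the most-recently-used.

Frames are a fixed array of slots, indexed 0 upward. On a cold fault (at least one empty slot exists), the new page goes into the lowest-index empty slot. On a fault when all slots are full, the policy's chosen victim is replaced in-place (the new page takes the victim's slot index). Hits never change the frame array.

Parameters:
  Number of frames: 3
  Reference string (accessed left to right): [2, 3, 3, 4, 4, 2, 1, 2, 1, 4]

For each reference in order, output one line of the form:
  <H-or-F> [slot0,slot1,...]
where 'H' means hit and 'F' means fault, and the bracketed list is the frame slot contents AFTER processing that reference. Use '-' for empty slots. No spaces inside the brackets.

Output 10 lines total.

F [2,-,-]
F [2,3,-]
H [2,3,-]
F [2,3,4]
H [2,3,4]
H [2,3,4]
F [2,1,4]
H [2,1,4]
H [2,1,4]
H [2,1,4]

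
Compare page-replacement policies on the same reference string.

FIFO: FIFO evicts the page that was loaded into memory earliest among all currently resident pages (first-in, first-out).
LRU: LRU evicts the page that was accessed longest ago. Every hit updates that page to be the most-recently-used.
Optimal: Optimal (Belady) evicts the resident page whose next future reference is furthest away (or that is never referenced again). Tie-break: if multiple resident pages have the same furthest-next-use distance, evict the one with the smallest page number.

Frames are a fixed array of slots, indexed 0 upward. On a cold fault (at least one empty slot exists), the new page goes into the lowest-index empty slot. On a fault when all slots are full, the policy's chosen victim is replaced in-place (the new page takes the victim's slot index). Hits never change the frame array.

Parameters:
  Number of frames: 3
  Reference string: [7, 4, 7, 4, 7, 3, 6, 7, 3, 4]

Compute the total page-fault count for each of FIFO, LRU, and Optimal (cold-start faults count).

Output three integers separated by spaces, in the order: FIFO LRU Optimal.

--- FIFO ---
  step 0: ref 7 -> FAULT, frames=[7,-,-] (faults so far: 1)
  step 1: ref 4 -> FAULT, frames=[7,4,-] (faults so far: 2)
  step 2: ref 7 -> HIT, frames=[7,4,-] (faults so far: 2)
  step 3: ref 4 -> HIT, frames=[7,4,-] (faults so far: 2)
  step 4: ref 7 -> HIT, frames=[7,4,-] (faults so far: 2)
  step 5: ref 3 -> FAULT, frames=[7,4,3] (faults so far: 3)
  step 6: ref 6 -> FAULT, evict 7, frames=[6,4,3] (faults so far: 4)
  step 7: ref 7 -> FAULT, evict 4, frames=[6,7,3] (faults so far: 5)
  step 8: ref 3 -> HIT, frames=[6,7,3] (faults so far: 5)
  step 9: ref 4 -> FAULT, evict 3, frames=[6,7,4] (faults so far: 6)
  FIFO total faults: 6
--- LRU ---
  step 0: ref 7 -> FAULT, frames=[7,-,-] (faults so far: 1)
  step 1: ref 4 -> FAULT, frames=[7,4,-] (faults so far: 2)
  step 2: ref 7 -> HIT, frames=[7,4,-] (faults so far: 2)
  step 3: ref 4 -> HIT, frames=[7,4,-] (faults so far: 2)
  step 4: ref 7 -> HIT, frames=[7,4,-] (faults so far: 2)
  step 5: ref 3 -> FAULT, frames=[7,4,3] (faults so far: 3)
  step 6: ref 6 -> FAULT, evict 4, frames=[7,6,3] (faults so far: 4)
  step 7: ref 7 -> HIT, frames=[7,6,3] (faults so far: 4)
  step 8: ref 3 -> HIT, frames=[7,6,3] (faults so far: 4)
  step 9: ref 4 -> FAULT, evict 6, frames=[7,4,3] (faults so far: 5)
  LRU total faults: 5
--- Optimal ---
  step 0: ref 7 -> FAULT, frames=[7,-,-] (faults so far: 1)
  step 1: ref 4 -> FAULT, frames=[7,4,-] (faults so far: 2)
  step 2: ref 7 -> HIT, frames=[7,4,-] (faults so far: 2)
  step 3: ref 4 -> HIT, frames=[7,4,-] (faults so far: 2)
  step 4: ref 7 -> HIT, frames=[7,4,-] (faults so far: 2)
  step 5: ref 3 -> FAULT, frames=[7,4,3] (faults so far: 3)
  step 6: ref 6 -> FAULT, evict 4, frames=[7,6,3] (faults so far: 4)
  step 7: ref 7 -> HIT, frames=[7,6,3] (faults so far: 4)
  step 8: ref 3 -> HIT, frames=[7,6,3] (faults so far: 4)
  step 9: ref 4 -> FAULT, evict 3, frames=[7,6,4] (faults so far: 5)
  Optimal total faults: 5

Answer: 6 5 5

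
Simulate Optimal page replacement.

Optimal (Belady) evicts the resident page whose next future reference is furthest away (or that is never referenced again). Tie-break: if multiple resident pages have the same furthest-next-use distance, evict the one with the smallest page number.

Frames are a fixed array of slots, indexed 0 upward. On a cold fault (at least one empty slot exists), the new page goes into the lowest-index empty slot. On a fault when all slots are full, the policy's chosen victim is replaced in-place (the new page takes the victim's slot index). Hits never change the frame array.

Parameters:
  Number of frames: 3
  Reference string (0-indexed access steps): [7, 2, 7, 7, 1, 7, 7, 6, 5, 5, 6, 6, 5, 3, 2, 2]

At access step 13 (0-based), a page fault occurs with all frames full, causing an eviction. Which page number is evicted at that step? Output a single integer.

Answer: 5

Derivation:
Step 0: ref 7 -> FAULT, frames=[7,-,-]
Step 1: ref 2 -> FAULT, frames=[7,2,-]
Step 2: ref 7 -> HIT, frames=[7,2,-]
Step 3: ref 7 -> HIT, frames=[7,2,-]
Step 4: ref 1 -> FAULT, frames=[7,2,1]
Step 5: ref 7 -> HIT, frames=[7,2,1]
Step 6: ref 7 -> HIT, frames=[7,2,1]
Step 7: ref 6 -> FAULT, evict 1, frames=[7,2,6]
Step 8: ref 5 -> FAULT, evict 7, frames=[5,2,6]
Step 9: ref 5 -> HIT, frames=[5,2,6]
Step 10: ref 6 -> HIT, frames=[5,2,6]
Step 11: ref 6 -> HIT, frames=[5,2,6]
Step 12: ref 5 -> HIT, frames=[5,2,6]
Step 13: ref 3 -> FAULT, evict 5, frames=[3,2,6]
At step 13: evicted page 5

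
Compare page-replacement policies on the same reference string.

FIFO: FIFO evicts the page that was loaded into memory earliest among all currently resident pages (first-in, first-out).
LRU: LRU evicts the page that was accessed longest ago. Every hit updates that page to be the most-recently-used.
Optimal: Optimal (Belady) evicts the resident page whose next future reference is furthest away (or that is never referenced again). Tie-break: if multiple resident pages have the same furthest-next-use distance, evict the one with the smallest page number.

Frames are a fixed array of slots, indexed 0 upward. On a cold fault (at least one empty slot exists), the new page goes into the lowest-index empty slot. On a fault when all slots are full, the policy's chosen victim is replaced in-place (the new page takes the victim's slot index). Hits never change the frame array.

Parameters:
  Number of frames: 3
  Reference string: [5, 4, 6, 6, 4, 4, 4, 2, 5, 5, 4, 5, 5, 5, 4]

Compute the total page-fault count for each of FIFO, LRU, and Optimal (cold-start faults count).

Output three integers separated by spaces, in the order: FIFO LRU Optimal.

Answer: 6 5 4

Derivation:
--- FIFO ---
  step 0: ref 5 -> FAULT, frames=[5,-,-] (faults so far: 1)
  step 1: ref 4 -> FAULT, frames=[5,4,-] (faults so far: 2)
  step 2: ref 6 -> FAULT, frames=[5,4,6] (faults so far: 3)
  step 3: ref 6 -> HIT, frames=[5,4,6] (faults so far: 3)
  step 4: ref 4 -> HIT, frames=[5,4,6] (faults so far: 3)
  step 5: ref 4 -> HIT, frames=[5,4,6] (faults so far: 3)
  step 6: ref 4 -> HIT, frames=[5,4,6] (faults so far: 3)
  step 7: ref 2 -> FAULT, evict 5, frames=[2,4,6] (faults so far: 4)
  step 8: ref 5 -> FAULT, evict 4, frames=[2,5,6] (faults so far: 5)
  step 9: ref 5 -> HIT, frames=[2,5,6] (faults so far: 5)
  step 10: ref 4 -> FAULT, evict 6, frames=[2,5,4] (faults so far: 6)
  step 11: ref 5 -> HIT, frames=[2,5,4] (faults so far: 6)
  step 12: ref 5 -> HIT, frames=[2,5,4] (faults so far: 6)
  step 13: ref 5 -> HIT, frames=[2,5,4] (faults so far: 6)
  step 14: ref 4 -> HIT, frames=[2,5,4] (faults so far: 6)
  FIFO total faults: 6
--- LRU ---
  step 0: ref 5 -> FAULT, frames=[5,-,-] (faults so far: 1)
  step 1: ref 4 -> FAULT, frames=[5,4,-] (faults so far: 2)
  step 2: ref 6 -> FAULT, frames=[5,4,6] (faults so far: 3)
  step 3: ref 6 -> HIT, frames=[5,4,6] (faults so far: 3)
  step 4: ref 4 -> HIT, frames=[5,4,6] (faults so far: 3)
  step 5: ref 4 -> HIT, frames=[5,4,6] (faults so far: 3)
  step 6: ref 4 -> HIT, frames=[5,4,6] (faults so far: 3)
  step 7: ref 2 -> FAULT, evict 5, frames=[2,4,6] (faults so far: 4)
  step 8: ref 5 -> FAULT, evict 6, frames=[2,4,5] (faults so far: 5)
  step 9: ref 5 -> HIT, frames=[2,4,5] (faults so far: 5)
  step 10: ref 4 -> HIT, frames=[2,4,5] (faults so far: 5)
  step 11: ref 5 -> HIT, frames=[2,4,5] (faults so far: 5)
  step 12: ref 5 -> HIT, frames=[2,4,5] (faults so far: 5)
  step 13: ref 5 -> HIT, frames=[2,4,5] (faults so far: 5)
  step 14: ref 4 -> HIT, frames=[2,4,5] (faults so far: 5)
  LRU total faults: 5
--- Optimal ---
  step 0: ref 5 -> FAULT, frames=[5,-,-] (faults so far: 1)
  step 1: ref 4 -> FAULT, frames=[5,4,-] (faults so far: 2)
  step 2: ref 6 -> FAULT, frames=[5,4,6] (faults so far: 3)
  step 3: ref 6 -> HIT, frames=[5,4,6] (faults so far: 3)
  step 4: ref 4 -> HIT, frames=[5,4,6] (faults so far: 3)
  step 5: ref 4 -> HIT, frames=[5,4,6] (faults so far: 3)
  step 6: ref 4 -> HIT, frames=[5,4,6] (faults so far: 3)
  step 7: ref 2 -> FAULT, evict 6, frames=[5,4,2] (faults so far: 4)
  step 8: ref 5 -> HIT, frames=[5,4,2] (faults so far: 4)
  step 9: ref 5 -> HIT, frames=[5,4,2] (faults so far: 4)
  step 10: ref 4 -> HIT, frames=[5,4,2] (faults so far: 4)
  step 11: ref 5 -> HIT, frames=[5,4,2] (faults so far: 4)
  step 12: ref 5 -> HIT, frames=[5,4,2] (faults so far: 4)
  step 13: ref 5 -> HIT, frames=[5,4,2] (faults so far: 4)
  step 14: ref 4 -> HIT, frames=[5,4,2] (faults so far: 4)
  Optimal total faults: 4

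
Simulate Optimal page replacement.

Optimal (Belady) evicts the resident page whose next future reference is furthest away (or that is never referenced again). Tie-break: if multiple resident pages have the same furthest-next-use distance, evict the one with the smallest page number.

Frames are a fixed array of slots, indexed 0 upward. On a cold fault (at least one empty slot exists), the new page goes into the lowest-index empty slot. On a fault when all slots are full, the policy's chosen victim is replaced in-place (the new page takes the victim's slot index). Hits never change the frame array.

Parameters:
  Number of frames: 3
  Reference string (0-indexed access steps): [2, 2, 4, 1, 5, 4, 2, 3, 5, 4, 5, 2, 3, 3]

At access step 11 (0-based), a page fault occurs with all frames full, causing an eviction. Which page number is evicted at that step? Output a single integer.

Answer: 4

Derivation:
Step 0: ref 2 -> FAULT, frames=[2,-,-]
Step 1: ref 2 -> HIT, frames=[2,-,-]
Step 2: ref 4 -> FAULT, frames=[2,4,-]
Step 3: ref 1 -> FAULT, frames=[2,4,1]
Step 4: ref 5 -> FAULT, evict 1, frames=[2,4,5]
Step 5: ref 4 -> HIT, frames=[2,4,5]
Step 6: ref 2 -> HIT, frames=[2,4,5]
Step 7: ref 3 -> FAULT, evict 2, frames=[3,4,5]
Step 8: ref 5 -> HIT, frames=[3,4,5]
Step 9: ref 4 -> HIT, frames=[3,4,5]
Step 10: ref 5 -> HIT, frames=[3,4,5]
Step 11: ref 2 -> FAULT, evict 4, frames=[3,2,5]
At step 11: evicted page 4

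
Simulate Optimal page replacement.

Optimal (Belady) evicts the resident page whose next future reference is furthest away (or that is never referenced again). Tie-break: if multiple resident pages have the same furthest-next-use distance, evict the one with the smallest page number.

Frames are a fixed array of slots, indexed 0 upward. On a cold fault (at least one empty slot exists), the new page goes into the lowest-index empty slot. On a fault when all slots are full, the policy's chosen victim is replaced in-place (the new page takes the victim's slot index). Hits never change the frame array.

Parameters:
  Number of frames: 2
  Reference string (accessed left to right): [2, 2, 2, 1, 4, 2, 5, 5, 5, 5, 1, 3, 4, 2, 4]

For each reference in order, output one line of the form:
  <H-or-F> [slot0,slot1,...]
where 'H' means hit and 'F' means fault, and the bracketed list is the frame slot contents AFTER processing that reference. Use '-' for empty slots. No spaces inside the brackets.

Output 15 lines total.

F [2,-]
H [2,-]
H [2,-]
F [2,1]
F [2,4]
H [2,4]
F [5,4]
H [5,4]
H [5,4]
H [5,4]
F [1,4]
F [3,4]
H [3,4]
F [2,4]
H [2,4]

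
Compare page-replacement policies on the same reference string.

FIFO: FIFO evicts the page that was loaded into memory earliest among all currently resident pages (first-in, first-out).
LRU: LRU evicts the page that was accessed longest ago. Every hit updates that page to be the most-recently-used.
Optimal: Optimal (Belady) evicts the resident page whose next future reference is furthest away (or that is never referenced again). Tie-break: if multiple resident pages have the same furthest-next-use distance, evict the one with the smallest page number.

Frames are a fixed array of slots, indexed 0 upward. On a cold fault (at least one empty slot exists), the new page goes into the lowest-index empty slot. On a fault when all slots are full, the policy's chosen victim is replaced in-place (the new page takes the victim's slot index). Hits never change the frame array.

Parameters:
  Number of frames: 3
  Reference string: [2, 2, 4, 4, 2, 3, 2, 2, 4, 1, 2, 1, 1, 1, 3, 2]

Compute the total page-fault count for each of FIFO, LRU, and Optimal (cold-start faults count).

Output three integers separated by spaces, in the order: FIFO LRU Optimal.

Answer: 5 5 4

Derivation:
--- FIFO ---
  step 0: ref 2 -> FAULT, frames=[2,-,-] (faults so far: 1)
  step 1: ref 2 -> HIT, frames=[2,-,-] (faults so far: 1)
  step 2: ref 4 -> FAULT, frames=[2,4,-] (faults so far: 2)
  step 3: ref 4 -> HIT, frames=[2,4,-] (faults so far: 2)
  step 4: ref 2 -> HIT, frames=[2,4,-] (faults so far: 2)
  step 5: ref 3 -> FAULT, frames=[2,4,3] (faults so far: 3)
  step 6: ref 2 -> HIT, frames=[2,4,3] (faults so far: 3)
  step 7: ref 2 -> HIT, frames=[2,4,3] (faults so far: 3)
  step 8: ref 4 -> HIT, frames=[2,4,3] (faults so far: 3)
  step 9: ref 1 -> FAULT, evict 2, frames=[1,4,3] (faults so far: 4)
  step 10: ref 2 -> FAULT, evict 4, frames=[1,2,3] (faults so far: 5)
  step 11: ref 1 -> HIT, frames=[1,2,3] (faults so far: 5)
  step 12: ref 1 -> HIT, frames=[1,2,3] (faults so far: 5)
  step 13: ref 1 -> HIT, frames=[1,2,3] (faults so far: 5)
  step 14: ref 3 -> HIT, frames=[1,2,3] (faults so far: 5)
  step 15: ref 2 -> HIT, frames=[1,2,3] (faults so far: 5)
  FIFO total faults: 5
--- LRU ---
  step 0: ref 2 -> FAULT, frames=[2,-,-] (faults so far: 1)
  step 1: ref 2 -> HIT, frames=[2,-,-] (faults so far: 1)
  step 2: ref 4 -> FAULT, frames=[2,4,-] (faults so far: 2)
  step 3: ref 4 -> HIT, frames=[2,4,-] (faults so far: 2)
  step 4: ref 2 -> HIT, frames=[2,4,-] (faults so far: 2)
  step 5: ref 3 -> FAULT, frames=[2,4,3] (faults so far: 3)
  step 6: ref 2 -> HIT, frames=[2,4,3] (faults so far: 3)
  step 7: ref 2 -> HIT, frames=[2,4,3] (faults so far: 3)
  step 8: ref 4 -> HIT, frames=[2,4,3] (faults so far: 3)
  step 9: ref 1 -> FAULT, evict 3, frames=[2,4,1] (faults so far: 4)
  step 10: ref 2 -> HIT, frames=[2,4,1] (faults so far: 4)
  step 11: ref 1 -> HIT, frames=[2,4,1] (faults so far: 4)
  step 12: ref 1 -> HIT, frames=[2,4,1] (faults so far: 4)
  step 13: ref 1 -> HIT, frames=[2,4,1] (faults so far: 4)
  step 14: ref 3 -> FAULT, evict 4, frames=[2,3,1] (faults so far: 5)
  step 15: ref 2 -> HIT, frames=[2,3,1] (faults so far: 5)
  LRU total faults: 5
--- Optimal ---
  step 0: ref 2 -> FAULT, frames=[2,-,-] (faults so far: 1)
  step 1: ref 2 -> HIT, frames=[2,-,-] (faults so far: 1)
  step 2: ref 4 -> FAULT, frames=[2,4,-] (faults so far: 2)
  step 3: ref 4 -> HIT, frames=[2,4,-] (faults so far: 2)
  step 4: ref 2 -> HIT, frames=[2,4,-] (faults so far: 2)
  step 5: ref 3 -> FAULT, frames=[2,4,3] (faults so far: 3)
  step 6: ref 2 -> HIT, frames=[2,4,3] (faults so far: 3)
  step 7: ref 2 -> HIT, frames=[2,4,3] (faults so far: 3)
  step 8: ref 4 -> HIT, frames=[2,4,3] (faults so far: 3)
  step 9: ref 1 -> FAULT, evict 4, frames=[2,1,3] (faults so far: 4)
  step 10: ref 2 -> HIT, frames=[2,1,3] (faults so far: 4)
  step 11: ref 1 -> HIT, frames=[2,1,3] (faults so far: 4)
  step 12: ref 1 -> HIT, frames=[2,1,3] (faults so far: 4)
  step 13: ref 1 -> HIT, frames=[2,1,3] (faults so far: 4)
  step 14: ref 3 -> HIT, frames=[2,1,3] (faults so far: 4)
  step 15: ref 2 -> HIT, frames=[2,1,3] (faults so far: 4)
  Optimal total faults: 4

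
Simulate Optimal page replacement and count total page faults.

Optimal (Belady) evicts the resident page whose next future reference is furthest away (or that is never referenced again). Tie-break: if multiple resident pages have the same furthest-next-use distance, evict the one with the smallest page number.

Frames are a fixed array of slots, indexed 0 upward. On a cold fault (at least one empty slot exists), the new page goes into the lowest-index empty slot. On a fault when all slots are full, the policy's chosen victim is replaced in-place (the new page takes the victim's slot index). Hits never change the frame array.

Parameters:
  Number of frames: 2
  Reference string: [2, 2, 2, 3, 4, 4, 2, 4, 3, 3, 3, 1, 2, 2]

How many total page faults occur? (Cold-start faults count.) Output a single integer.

Answer: 5

Derivation:
Step 0: ref 2 → FAULT, frames=[2,-]
Step 1: ref 2 → HIT, frames=[2,-]
Step 2: ref 2 → HIT, frames=[2,-]
Step 3: ref 3 → FAULT, frames=[2,3]
Step 4: ref 4 → FAULT (evict 3), frames=[2,4]
Step 5: ref 4 → HIT, frames=[2,4]
Step 6: ref 2 → HIT, frames=[2,4]
Step 7: ref 4 → HIT, frames=[2,4]
Step 8: ref 3 → FAULT (evict 4), frames=[2,3]
Step 9: ref 3 → HIT, frames=[2,3]
Step 10: ref 3 → HIT, frames=[2,3]
Step 11: ref 1 → FAULT (evict 3), frames=[2,1]
Step 12: ref 2 → HIT, frames=[2,1]
Step 13: ref 2 → HIT, frames=[2,1]
Total faults: 5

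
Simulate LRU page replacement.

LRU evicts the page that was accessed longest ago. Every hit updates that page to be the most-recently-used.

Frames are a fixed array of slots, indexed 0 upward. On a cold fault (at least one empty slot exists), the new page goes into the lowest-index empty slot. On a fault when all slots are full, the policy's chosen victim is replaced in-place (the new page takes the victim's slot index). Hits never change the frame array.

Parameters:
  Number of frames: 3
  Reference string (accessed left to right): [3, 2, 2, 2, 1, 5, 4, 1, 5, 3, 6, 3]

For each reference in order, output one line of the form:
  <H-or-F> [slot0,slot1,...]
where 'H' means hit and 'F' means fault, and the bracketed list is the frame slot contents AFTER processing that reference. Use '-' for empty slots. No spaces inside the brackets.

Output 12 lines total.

F [3,-,-]
F [3,2,-]
H [3,2,-]
H [3,2,-]
F [3,2,1]
F [5,2,1]
F [5,4,1]
H [5,4,1]
H [5,4,1]
F [5,3,1]
F [5,3,6]
H [5,3,6]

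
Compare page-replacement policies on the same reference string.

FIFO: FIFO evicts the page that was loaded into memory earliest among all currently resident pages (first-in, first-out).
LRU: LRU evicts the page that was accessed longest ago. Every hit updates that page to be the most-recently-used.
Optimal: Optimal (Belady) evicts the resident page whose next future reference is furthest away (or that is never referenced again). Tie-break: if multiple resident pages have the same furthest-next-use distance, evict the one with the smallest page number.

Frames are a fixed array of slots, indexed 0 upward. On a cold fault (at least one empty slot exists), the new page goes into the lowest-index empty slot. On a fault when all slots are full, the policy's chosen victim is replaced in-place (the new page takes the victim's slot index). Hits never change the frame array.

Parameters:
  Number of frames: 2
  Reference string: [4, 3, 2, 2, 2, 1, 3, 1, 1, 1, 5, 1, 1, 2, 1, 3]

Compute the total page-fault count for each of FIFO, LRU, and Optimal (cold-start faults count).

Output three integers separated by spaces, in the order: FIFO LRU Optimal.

Answer: 9 8 7

Derivation:
--- FIFO ---
  step 0: ref 4 -> FAULT, frames=[4,-] (faults so far: 1)
  step 1: ref 3 -> FAULT, frames=[4,3] (faults so far: 2)
  step 2: ref 2 -> FAULT, evict 4, frames=[2,3] (faults so far: 3)
  step 3: ref 2 -> HIT, frames=[2,3] (faults so far: 3)
  step 4: ref 2 -> HIT, frames=[2,3] (faults so far: 3)
  step 5: ref 1 -> FAULT, evict 3, frames=[2,1] (faults so far: 4)
  step 6: ref 3 -> FAULT, evict 2, frames=[3,1] (faults so far: 5)
  step 7: ref 1 -> HIT, frames=[3,1] (faults so far: 5)
  step 8: ref 1 -> HIT, frames=[3,1] (faults so far: 5)
  step 9: ref 1 -> HIT, frames=[3,1] (faults so far: 5)
  step 10: ref 5 -> FAULT, evict 1, frames=[3,5] (faults so far: 6)
  step 11: ref 1 -> FAULT, evict 3, frames=[1,5] (faults so far: 7)
  step 12: ref 1 -> HIT, frames=[1,5] (faults so far: 7)
  step 13: ref 2 -> FAULT, evict 5, frames=[1,2] (faults so far: 8)
  step 14: ref 1 -> HIT, frames=[1,2] (faults so far: 8)
  step 15: ref 3 -> FAULT, evict 1, frames=[3,2] (faults so far: 9)
  FIFO total faults: 9
--- LRU ---
  step 0: ref 4 -> FAULT, frames=[4,-] (faults so far: 1)
  step 1: ref 3 -> FAULT, frames=[4,3] (faults so far: 2)
  step 2: ref 2 -> FAULT, evict 4, frames=[2,3] (faults so far: 3)
  step 3: ref 2 -> HIT, frames=[2,3] (faults so far: 3)
  step 4: ref 2 -> HIT, frames=[2,3] (faults so far: 3)
  step 5: ref 1 -> FAULT, evict 3, frames=[2,1] (faults so far: 4)
  step 6: ref 3 -> FAULT, evict 2, frames=[3,1] (faults so far: 5)
  step 7: ref 1 -> HIT, frames=[3,1] (faults so far: 5)
  step 8: ref 1 -> HIT, frames=[3,1] (faults so far: 5)
  step 9: ref 1 -> HIT, frames=[3,1] (faults so far: 5)
  step 10: ref 5 -> FAULT, evict 3, frames=[5,1] (faults so far: 6)
  step 11: ref 1 -> HIT, frames=[5,1] (faults so far: 6)
  step 12: ref 1 -> HIT, frames=[5,1] (faults so far: 6)
  step 13: ref 2 -> FAULT, evict 5, frames=[2,1] (faults so far: 7)
  step 14: ref 1 -> HIT, frames=[2,1] (faults so far: 7)
  step 15: ref 3 -> FAULT, evict 2, frames=[3,1] (faults so far: 8)
  LRU total faults: 8
--- Optimal ---
  step 0: ref 4 -> FAULT, frames=[4,-] (faults so far: 1)
  step 1: ref 3 -> FAULT, frames=[4,3] (faults so far: 2)
  step 2: ref 2 -> FAULT, evict 4, frames=[2,3] (faults so far: 3)
  step 3: ref 2 -> HIT, frames=[2,3] (faults so far: 3)
  step 4: ref 2 -> HIT, frames=[2,3] (faults so far: 3)
  step 5: ref 1 -> FAULT, evict 2, frames=[1,3] (faults so far: 4)
  step 6: ref 3 -> HIT, frames=[1,3] (faults so far: 4)
  step 7: ref 1 -> HIT, frames=[1,3] (faults so far: 4)
  step 8: ref 1 -> HIT, frames=[1,3] (faults so far: 4)
  step 9: ref 1 -> HIT, frames=[1,3] (faults so far: 4)
  step 10: ref 5 -> FAULT, evict 3, frames=[1,5] (faults so far: 5)
  step 11: ref 1 -> HIT, frames=[1,5] (faults so far: 5)
  step 12: ref 1 -> HIT, frames=[1,5] (faults so far: 5)
  step 13: ref 2 -> FAULT, evict 5, frames=[1,2] (faults so far: 6)
  step 14: ref 1 -> HIT, frames=[1,2] (faults so far: 6)
  step 15: ref 3 -> FAULT, evict 1, frames=[3,2] (faults so far: 7)
  Optimal total faults: 7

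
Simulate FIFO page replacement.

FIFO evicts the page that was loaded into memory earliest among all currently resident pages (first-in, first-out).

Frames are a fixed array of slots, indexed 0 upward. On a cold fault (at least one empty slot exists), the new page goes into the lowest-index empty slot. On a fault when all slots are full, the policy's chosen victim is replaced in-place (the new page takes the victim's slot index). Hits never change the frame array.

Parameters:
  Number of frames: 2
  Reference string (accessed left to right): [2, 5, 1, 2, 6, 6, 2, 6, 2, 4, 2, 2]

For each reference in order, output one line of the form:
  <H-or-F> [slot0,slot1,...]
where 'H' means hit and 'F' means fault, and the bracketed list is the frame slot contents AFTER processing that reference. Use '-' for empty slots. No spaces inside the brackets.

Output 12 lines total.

F [2,-]
F [2,5]
F [1,5]
F [1,2]
F [6,2]
H [6,2]
H [6,2]
H [6,2]
H [6,2]
F [6,4]
F [2,4]
H [2,4]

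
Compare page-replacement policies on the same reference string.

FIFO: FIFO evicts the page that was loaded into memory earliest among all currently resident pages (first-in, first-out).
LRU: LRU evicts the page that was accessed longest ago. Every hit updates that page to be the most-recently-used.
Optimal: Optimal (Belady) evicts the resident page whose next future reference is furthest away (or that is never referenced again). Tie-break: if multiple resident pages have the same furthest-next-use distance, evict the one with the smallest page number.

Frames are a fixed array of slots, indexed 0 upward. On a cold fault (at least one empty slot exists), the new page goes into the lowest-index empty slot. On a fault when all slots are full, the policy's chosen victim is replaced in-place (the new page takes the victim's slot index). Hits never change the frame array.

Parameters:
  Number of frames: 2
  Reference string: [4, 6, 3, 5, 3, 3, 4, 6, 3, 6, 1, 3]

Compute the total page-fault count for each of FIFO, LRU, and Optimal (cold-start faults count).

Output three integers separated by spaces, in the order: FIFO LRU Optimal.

Answer: 8 9 7

Derivation:
--- FIFO ---
  step 0: ref 4 -> FAULT, frames=[4,-] (faults so far: 1)
  step 1: ref 6 -> FAULT, frames=[4,6] (faults so far: 2)
  step 2: ref 3 -> FAULT, evict 4, frames=[3,6] (faults so far: 3)
  step 3: ref 5 -> FAULT, evict 6, frames=[3,5] (faults so far: 4)
  step 4: ref 3 -> HIT, frames=[3,5] (faults so far: 4)
  step 5: ref 3 -> HIT, frames=[3,5] (faults so far: 4)
  step 6: ref 4 -> FAULT, evict 3, frames=[4,5] (faults so far: 5)
  step 7: ref 6 -> FAULT, evict 5, frames=[4,6] (faults so far: 6)
  step 8: ref 3 -> FAULT, evict 4, frames=[3,6] (faults so far: 7)
  step 9: ref 6 -> HIT, frames=[3,6] (faults so far: 7)
  step 10: ref 1 -> FAULT, evict 6, frames=[3,1] (faults so far: 8)
  step 11: ref 3 -> HIT, frames=[3,1] (faults so far: 8)
  FIFO total faults: 8
--- LRU ---
  step 0: ref 4 -> FAULT, frames=[4,-] (faults so far: 1)
  step 1: ref 6 -> FAULT, frames=[4,6] (faults so far: 2)
  step 2: ref 3 -> FAULT, evict 4, frames=[3,6] (faults so far: 3)
  step 3: ref 5 -> FAULT, evict 6, frames=[3,5] (faults so far: 4)
  step 4: ref 3 -> HIT, frames=[3,5] (faults so far: 4)
  step 5: ref 3 -> HIT, frames=[3,5] (faults so far: 4)
  step 6: ref 4 -> FAULT, evict 5, frames=[3,4] (faults so far: 5)
  step 7: ref 6 -> FAULT, evict 3, frames=[6,4] (faults so far: 6)
  step 8: ref 3 -> FAULT, evict 4, frames=[6,3] (faults so far: 7)
  step 9: ref 6 -> HIT, frames=[6,3] (faults so far: 7)
  step 10: ref 1 -> FAULT, evict 3, frames=[6,1] (faults so far: 8)
  step 11: ref 3 -> FAULT, evict 6, frames=[3,1] (faults so far: 9)
  LRU total faults: 9
--- Optimal ---
  step 0: ref 4 -> FAULT, frames=[4,-] (faults so far: 1)
  step 1: ref 6 -> FAULT, frames=[4,6] (faults so far: 2)
  step 2: ref 3 -> FAULT, evict 6, frames=[4,3] (faults so far: 3)
  step 3: ref 5 -> FAULT, evict 4, frames=[5,3] (faults so far: 4)
  step 4: ref 3 -> HIT, frames=[5,3] (faults so far: 4)
  step 5: ref 3 -> HIT, frames=[5,3] (faults so far: 4)
  step 6: ref 4 -> FAULT, evict 5, frames=[4,3] (faults so far: 5)
  step 7: ref 6 -> FAULT, evict 4, frames=[6,3] (faults so far: 6)
  step 8: ref 3 -> HIT, frames=[6,3] (faults so far: 6)
  step 9: ref 6 -> HIT, frames=[6,3] (faults so far: 6)
  step 10: ref 1 -> FAULT, evict 6, frames=[1,3] (faults so far: 7)
  step 11: ref 3 -> HIT, frames=[1,3] (faults so far: 7)
  Optimal total faults: 7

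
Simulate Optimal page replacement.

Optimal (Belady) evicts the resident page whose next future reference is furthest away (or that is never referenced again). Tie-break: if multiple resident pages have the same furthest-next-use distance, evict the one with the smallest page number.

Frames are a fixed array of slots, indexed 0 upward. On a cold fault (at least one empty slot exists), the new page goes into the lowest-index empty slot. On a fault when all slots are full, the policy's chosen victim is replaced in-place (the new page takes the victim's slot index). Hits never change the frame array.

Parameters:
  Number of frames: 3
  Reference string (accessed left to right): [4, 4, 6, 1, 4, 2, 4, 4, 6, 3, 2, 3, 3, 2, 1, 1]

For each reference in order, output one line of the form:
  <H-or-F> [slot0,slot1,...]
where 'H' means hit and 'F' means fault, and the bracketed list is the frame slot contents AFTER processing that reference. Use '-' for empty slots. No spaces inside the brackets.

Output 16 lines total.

F [4,-,-]
H [4,-,-]
F [4,6,-]
F [4,6,1]
H [4,6,1]
F [4,6,2]
H [4,6,2]
H [4,6,2]
H [4,6,2]
F [3,6,2]
H [3,6,2]
H [3,6,2]
H [3,6,2]
H [3,6,2]
F [3,6,1]
H [3,6,1]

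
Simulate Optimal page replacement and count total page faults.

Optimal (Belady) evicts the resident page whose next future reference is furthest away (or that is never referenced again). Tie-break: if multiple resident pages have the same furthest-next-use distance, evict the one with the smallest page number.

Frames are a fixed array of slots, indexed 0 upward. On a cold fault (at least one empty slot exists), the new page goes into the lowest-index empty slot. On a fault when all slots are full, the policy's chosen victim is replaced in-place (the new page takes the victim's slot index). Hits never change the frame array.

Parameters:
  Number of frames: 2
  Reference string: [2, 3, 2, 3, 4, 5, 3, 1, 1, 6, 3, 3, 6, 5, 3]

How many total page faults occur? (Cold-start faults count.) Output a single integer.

Answer: 7

Derivation:
Step 0: ref 2 → FAULT, frames=[2,-]
Step 1: ref 3 → FAULT, frames=[2,3]
Step 2: ref 2 → HIT, frames=[2,3]
Step 3: ref 3 → HIT, frames=[2,3]
Step 4: ref 4 → FAULT (evict 2), frames=[4,3]
Step 5: ref 5 → FAULT (evict 4), frames=[5,3]
Step 6: ref 3 → HIT, frames=[5,3]
Step 7: ref 1 → FAULT (evict 5), frames=[1,3]
Step 8: ref 1 → HIT, frames=[1,3]
Step 9: ref 6 → FAULT (evict 1), frames=[6,3]
Step 10: ref 3 → HIT, frames=[6,3]
Step 11: ref 3 → HIT, frames=[6,3]
Step 12: ref 6 → HIT, frames=[6,3]
Step 13: ref 5 → FAULT (evict 6), frames=[5,3]
Step 14: ref 3 → HIT, frames=[5,3]
Total faults: 7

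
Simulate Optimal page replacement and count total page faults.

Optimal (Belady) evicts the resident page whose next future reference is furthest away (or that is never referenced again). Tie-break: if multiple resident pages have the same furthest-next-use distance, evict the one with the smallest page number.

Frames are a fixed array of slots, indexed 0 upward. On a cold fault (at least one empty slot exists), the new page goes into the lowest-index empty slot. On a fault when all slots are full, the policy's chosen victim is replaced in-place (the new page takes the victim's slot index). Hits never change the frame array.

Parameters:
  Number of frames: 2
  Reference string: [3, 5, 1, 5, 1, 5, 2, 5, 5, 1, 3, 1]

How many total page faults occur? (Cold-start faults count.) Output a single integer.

Step 0: ref 3 → FAULT, frames=[3,-]
Step 1: ref 5 → FAULT, frames=[3,5]
Step 2: ref 1 → FAULT (evict 3), frames=[1,5]
Step 3: ref 5 → HIT, frames=[1,5]
Step 4: ref 1 → HIT, frames=[1,5]
Step 5: ref 5 → HIT, frames=[1,5]
Step 6: ref 2 → FAULT (evict 1), frames=[2,5]
Step 7: ref 5 → HIT, frames=[2,5]
Step 8: ref 5 → HIT, frames=[2,5]
Step 9: ref 1 → FAULT (evict 2), frames=[1,5]
Step 10: ref 3 → FAULT (evict 5), frames=[1,3]
Step 11: ref 1 → HIT, frames=[1,3]
Total faults: 6

Answer: 6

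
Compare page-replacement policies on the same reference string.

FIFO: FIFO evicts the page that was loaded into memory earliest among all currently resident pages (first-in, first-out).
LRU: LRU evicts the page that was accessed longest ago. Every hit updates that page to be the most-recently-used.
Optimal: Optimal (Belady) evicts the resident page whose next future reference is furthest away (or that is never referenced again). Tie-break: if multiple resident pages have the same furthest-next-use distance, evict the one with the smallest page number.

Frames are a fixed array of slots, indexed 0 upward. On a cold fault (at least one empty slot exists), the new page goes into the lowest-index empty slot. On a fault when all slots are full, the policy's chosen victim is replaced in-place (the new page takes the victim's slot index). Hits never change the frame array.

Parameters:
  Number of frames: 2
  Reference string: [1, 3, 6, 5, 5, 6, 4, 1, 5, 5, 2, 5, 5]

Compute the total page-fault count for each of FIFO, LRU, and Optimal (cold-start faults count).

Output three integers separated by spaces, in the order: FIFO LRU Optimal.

Answer: 8 8 7

Derivation:
--- FIFO ---
  step 0: ref 1 -> FAULT, frames=[1,-] (faults so far: 1)
  step 1: ref 3 -> FAULT, frames=[1,3] (faults so far: 2)
  step 2: ref 6 -> FAULT, evict 1, frames=[6,3] (faults so far: 3)
  step 3: ref 5 -> FAULT, evict 3, frames=[6,5] (faults so far: 4)
  step 4: ref 5 -> HIT, frames=[6,5] (faults so far: 4)
  step 5: ref 6 -> HIT, frames=[6,5] (faults so far: 4)
  step 6: ref 4 -> FAULT, evict 6, frames=[4,5] (faults so far: 5)
  step 7: ref 1 -> FAULT, evict 5, frames=[4,1] (faults so far: 6)
  step 8: ref 5 -> FAULT, evict 4, frames=[5,1] (faults so far: 7)
  step 9: ref 5 -> HIT, frames=[5,1] (faults so far: 7)
  step 10: ref 2 -> FAULT, evict 1, frames=[5,2] (faults so far: 8)
  step 11: ref 5 -> HIT, frames=[5,2] (faults so far: 8)
  step 12: ref 5 -> HIT, frames=[5,2] (faults so far: 8)
  FIFO total faults: 8
--- LRU ---
  step 0: ref 1 -> FAULT, frames=[1,-] (faults so far: 1)
  step 1: ref 3 -> FAULT, frames=[1,3] (faults so far: 2)
  step 2: ref 6 -> FAULT, evict 1, frames=[6,3] (faults so far: 3)
  step 3: ref 5 -> FAULT, evict 3, frames=[6,5] (faults so far: 4)
  step 4: ref 5 -> HIT, frames=[6,5] (faults so far: 4)
  step 5: ref 6 -> HIT, frames=[6,5] (faults so far: 4)
  step 6: ref 4 -> FAULT, evict 5, frames=[6,4] (faults so far: 5)
  step 7: ref 1 -> FAULT, evict 6, frames=[1,4] (faults so far: 6)
  step 8: ref 5 -> FAULT, evict 4, frames=[1,5] (faults so far: 7)
  step 9: ref 5 -> HIT, frames=[1,5] (faults so far: 7)
  step 10: ref 2 -> FAULT, evict 1, frames=[2,5] (faults so far: 8)
  step 11: ref 5 -> HIT, frames=[2,5] (faults so far: 8)
  step 12: ref 5 -> HIT, frames=[2,5] (faults so far: 8)
  LRU total faults: 8
--- Optimal ---
  step 0: ref 1 -> FAULT, frames=[1,-] (faults so far: 1)
  step 1: ref 3 -> FAULT, frames=[1,3] (faults so far: 2)
  step 2: ref 6 -> FAULT, evict 3, frames=[1,6] (faults so far: 3)
  step 3: ref 5 -> FAULT, evict 1, frames=[5,6] (faults so far: 4)
  step 4: ref 5 -> HIT, frames=[5,6] (faults so far: 4)
  step 5: ref 6 -> HIT, frames=[5,6] (faults so far: 4)
  step 6: ref 4 -> FAULT, evict 6, frames=[5,4] (faults so far: 5)
  step 7: ref 1 -> FAULT, evict 4, frames=[5,1] (faults so far: 6)
  step 8: ref 5 -> HIT, frames=[5,1] (faults so far: 6)
  step 9: ref 5 -> HIT, frames=[5,1] (faults so far: 6)
  step 10: ref 2 -> FAULT, evict 1, frames=[5,2] (faults so far: 7)
  step 11: ref 5 -> HIT, frames=[5,2] (faults so far: 7)
  step 12: ref 5 -> HIT, frames=[5,2] (faults so far: 7)
  Optimal total faults: 7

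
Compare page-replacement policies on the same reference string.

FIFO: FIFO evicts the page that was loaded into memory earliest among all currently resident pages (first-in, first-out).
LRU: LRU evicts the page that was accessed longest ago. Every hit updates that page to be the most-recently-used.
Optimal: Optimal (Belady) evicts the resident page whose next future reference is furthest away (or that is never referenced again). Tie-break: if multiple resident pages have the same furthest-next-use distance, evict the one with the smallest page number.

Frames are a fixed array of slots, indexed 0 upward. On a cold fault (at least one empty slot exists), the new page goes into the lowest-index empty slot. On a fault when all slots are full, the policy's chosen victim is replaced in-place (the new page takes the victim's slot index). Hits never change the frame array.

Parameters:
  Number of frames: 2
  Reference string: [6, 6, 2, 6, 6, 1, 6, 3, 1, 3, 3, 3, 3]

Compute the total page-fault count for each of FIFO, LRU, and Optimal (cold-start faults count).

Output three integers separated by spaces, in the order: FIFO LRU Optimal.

Answer: 6 5 4

Derivation:
--- FIFO ---
  step 0: ref 6 -> FAULT, frames=[6,-] (faults so far: 1)
  step 1: ref 6 -> HIT, frames=[6,-] (faults so far: 1)
  step 2: ref 2 -> FAULT, frames=[6,2] (faults so far: 2)
  step 3: ref 6 -> HIT, frames=[6,2] (faults so far: 2)
  step 4: ref 6 -> HIT, frames=[6,2] (faults so far: 2)
  step 5: ref 1 -> FAULT, evict 6, frames=[1,2] (faults so far: 3)
  step 6: ref 6 -> FAULT, evict 2, frames=[1,6] (faults so far: 4)
  step 7: ref 3 -> FAULT, evict 1, frames=[3,6] (faults so far: 5)
  step 8: ref 1 -> FAULT, evict 6, frames=[3,1] (faults so far: 6)
  step 9: ref 3 -> HIT, frames=[3,1] (faults so far: 6)
  step 10: ref 3 -> HIT, frames=[3,1] (faults so far: 6)
  step 11: ref 3 -> HIT, frames=[3,1] (faults so far: 6)
  step 12: ref 3 -> HIT, frames=[3,1] (faults so far: 6)
  FIFO total faults: 6
--- LRU ---
  step 0: ref 6 -> FAULT, frames=[6,-] (faults so far: 1)
  step 1: ref 6 -> HIT, frames=[6,-] (faults so far: 1)
  step 2: ref 2 -> FAULT, frames=[6,2] (faults so far: 2)
  step 3: ref 6 -> HIT, frames=[6,2] (faults so far: 2)
  step 4: ref 6 -> HIT, frames=[6,2] (faults so far: 2)
  step 5: ref 1 -> FAULT, evict 2, frames=[6,1] (faults so far: 3)
  step 6: ref 6 -> HIT, frames=[6,1] (faults so far: 3)
  step 7: ref 3 -> FAULT, evict 1, frames=[6,3] (faults so far: 4)
  step 8: ref 1 -> FAULT, evict 6, frames=[1,3] (faults so far: 5)
  step 9: ref 3 -> HIT, frames=[1,3] (faults so far: 5)
  step 10: ref 3 -> HIT, frames=[1,3] (faults so far: 5)
  step 11: ref 3 -> HIT, frames=[1,3] (faults so far: 5)
  step 12: ref 3 -> HIT, frames=[1,3] (faults so far: 5)
  LRU total faults: 5
--- Optimal ---
  step 0: ref 6 -> FAULT, frames=[6,-] (faults so far: 1)
  step 1: ref 6 -> HIT, frames=[6,-] (faults so far: 1)
  step 2: ref 2 -> FAULT, frames=[6,2] (faults so far: 2)
  step 3: ref 6 -> HIT, frames=[6,2] (faults so far: 2)
  step 4: ref 6 -> HIT, frames=[6,2] (faults so far: 2)
  step 5: ref 1 -> FAULT, evict 2, frames=[6,1] (faults so far: 3)
  step 6: ref 6 -> HIT, frames=[6,1] (faults so far: 3)
  step 7: ref 3 -> FAULT, evict 6, frames=[3,1] (faults so far: 4)
  step 8: ref 1 -> HIT, frames=[3,1] (faults so far: 4)
  step 9: ref 3 -> HIT, frames=[3,1] (faults so far: 4)
  step 10: ref 3 -> HIT, frames=[3,1] (faults so far: 4)
  step 11: ref 3 -> HIT, frames=[3,1] (faults so far: 4)
  step 12: ref 3 -> HIT, frames=[3,1] (faults so far: 4)
  Optimal total faults: 4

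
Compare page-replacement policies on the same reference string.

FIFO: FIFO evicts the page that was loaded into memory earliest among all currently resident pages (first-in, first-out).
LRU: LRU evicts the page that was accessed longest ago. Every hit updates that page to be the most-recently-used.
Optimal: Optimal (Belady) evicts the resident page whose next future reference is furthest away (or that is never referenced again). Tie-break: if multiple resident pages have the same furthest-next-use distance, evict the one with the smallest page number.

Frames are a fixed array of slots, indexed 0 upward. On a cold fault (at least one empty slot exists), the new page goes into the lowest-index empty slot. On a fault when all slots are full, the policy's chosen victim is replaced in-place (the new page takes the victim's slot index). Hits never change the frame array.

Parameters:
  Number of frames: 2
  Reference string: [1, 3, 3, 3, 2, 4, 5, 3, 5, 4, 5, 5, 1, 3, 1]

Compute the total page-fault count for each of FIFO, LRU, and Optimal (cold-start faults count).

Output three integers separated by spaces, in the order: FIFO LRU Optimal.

--- FIFO ---
  step 0: ref 1 -> FAULT, frames=[1,-] (faults so far: 1)
  step 1: ref 3 -> FAULT, frames=[1,3] (faults so far: 2)
  step 2: ref 3 -> HIT, frames=[1,3] (faults so far: 2)
  step 3: ref 3 -> HIT, frames=[1,3] (faults so far: 2)
  step 4: ref 2 -> FAULT, evict 1, frames=[2,3] (faults so far: 3)
  step 5: ref 4 -> FAULT, evict 3, frames=[2,4] (faults so far: 4)
  step 6: ref 5 -> FAULT, evict 2, frames=[5,4] (faults so far: 5)
  step 7: ref 3 -> FAULT, evict 4, frames=[5,3] (faults so far: 6)
  step 8: ref 5 -> HIT, frames=[5,3] (faults so far: 6)
  step 9: ref 4 -> FAULT, evict 5, frames=[4,3] (faults so far: 7)
  step 10: ref 5 -> FAULT, evict 3, frames=[4,5] (faults so far: 8)
  step 11: ref 5 -> HIT, frames=[4,5] (faults so far: 8)
  step 12: ref 1 -> FAULT, evict 4, frames=[1,5] (faults so far: 9)
  step 13: ref 3 -> FAULT, evict 5, frames=[1,3] (faults so far: 10)
  step 14: ref 1 -> HIT, frames=[1,3] (faults so far: 10)
  FIFO total faults: 10
--- LRU ---
  step 0: ref 1 -> FAULT, frames=[1,-] (faults so far: 1)
  step 1: ref 3 -> FAULT, frames=[1,3] (faults so far: 2)
  step 2: ref 3 -> HIT, frames=[1,3] (faults so far: 2)
  step 3: ref 3 -> HIT, frames=[1,3] (faults so far: 2)
  step 4: ref 2 -> FAULT, evict 1, frames=[2,3] (faults so far: 3)
  step 5: ref 4 -> FAULT, evict 3, frames=[2,4] (faults so far: 4)
  step 6: ref 5 -> FAULT, evict 2, frames=[5,4] (faults so far: 5)
  step 7: ref 3 -> FAULT, evict 4, frames=[5,3] (faults so far: 6)
  step 8: ref 5 -> HIT, frames=[5,3] (faults so far: 6)
  step 9: ref 4 -> FAULT, evict 3, frames=[5,4] (faults so far: 7)
  step 10: ref 5 -> HIT, frames=[5,4] (faults so far: 7)
  step 11: ref 5 -> HIT, frames=[5,4] (faults so far: 7)
  step 12: ref 1 -> FAULT, evict 4, frames=[5,1] (faults so far: 8)
  step 13: ref 3 -> FAULT, evict 5, frames=[3,1] (faults so far: 9)
  step 14: ref 1 -> HIT, frames=[3,1] (faults so far: 9)
  LRU total faults: 9
--- Optimal ---
  step 0: ref 1 -> FAULT, frames=[1,-] (faults so far: 1)
  step 1: ref 3 -> FAULT, frames=[1,3] (faults so far: 2)
  step 2: ref 3 -> HIT, frames=[1,3] (faults so far: 2)
  step 3: ref 3 -> HIT, frames=[1,3] (faults so far: 2)
  step 4: ref 2 -> FAULT, evict 1, frames=[2,3] (faults so far: 3)
  step 5: ref 4 -> FAULT, evict 2, frames=[4,3] (faults so far: 4)
  step 6: ref 5 -> FAULT, evict 4, frames=[5,3] (faults so far: 5)
  step 7: ref 3 -> HIT, frames=[5,3] (faults so far: 5)
  step 8: ref 5 -> HIT, frames=[5,3] (faults so far: 5)
  step 9: ref 4 -> FAULT, evict 3, frames=[5,4] (faults so far: 6)
  step 10: ref 5 -> HIT, frames=[5,4] (faults so far: 6)
  step 11: ref 5 -> HIT, frames=[5,4] (faults so far: 6)
  step 12: ref 1 -> FAULT, evict 4, frames=[5,1] (faults so far: 7)
  step 13: ref 3 -> FAULT, evict 5, frames=[3,1] (faults so far: 8)
  step 14: ref 1 -> HIT, frames=[3,1] (faults so far: 8)
  Optimal total faults: 8

Answer: 10 9 8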